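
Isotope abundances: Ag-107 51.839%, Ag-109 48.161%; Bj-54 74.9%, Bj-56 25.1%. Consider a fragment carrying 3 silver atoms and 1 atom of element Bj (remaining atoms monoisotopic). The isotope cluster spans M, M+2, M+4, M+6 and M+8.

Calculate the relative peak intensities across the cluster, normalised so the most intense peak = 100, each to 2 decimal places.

28.38 : 88.61 : 100.00 : 47.39 : 7.63

Silver pattern (n=3): 0.13930601 : 0.38826655 : 0.36071887 : 0.11170857
Element Bj pattern (n=1): 0.7490 : 0.2510
Convolve the two distributions (both contribute in 2-u steps):
  M: 0.13930601×0.7490 = 0.104340
  M+2: 0.13930601×0.2510 + 0.38826655×0.7490 = 0.325777
  M+4: 0.38826655×0.2510 + 0.36071887×0.7490 = 0.367633
  M+6: 0.36071887×0.2510 + 0.11170857×0.7490 = 0.174210
  M+8: 0.11170857×0.2510 = 0.028039
Scale to base peak (0.367633) = 100: 28.38 : 88.61 : 100.00 : 47.39 : 7.63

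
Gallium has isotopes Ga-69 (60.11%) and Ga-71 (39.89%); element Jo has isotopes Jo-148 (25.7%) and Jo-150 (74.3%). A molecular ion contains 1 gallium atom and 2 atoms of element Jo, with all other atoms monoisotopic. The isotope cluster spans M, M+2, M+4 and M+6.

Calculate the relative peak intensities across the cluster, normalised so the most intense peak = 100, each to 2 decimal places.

Gallium pattern (n=1): 0.6011 : 0.3989
Element Jo pattern (n=2): 0.066049 : 0.381902 : 0.552049
Convolve the two distributions (both contribute in 2-u steps):
  M: 0.6011×0.066049 = 0.039702
  M+2: 0.6011×0.381902 + 0.3989×0.066049 = 0.255908
  M+4: 0.6011×0.552049 + 0.3989×0.381902 = 0.484177
  M+6: 0.3989×0.552049 = 0.220212
Scale to base peak (0.484177) = 100: 8.20 : 52.85 : 100.00 : 45.48

8.20 : 52.85 : 100.00 : 45.48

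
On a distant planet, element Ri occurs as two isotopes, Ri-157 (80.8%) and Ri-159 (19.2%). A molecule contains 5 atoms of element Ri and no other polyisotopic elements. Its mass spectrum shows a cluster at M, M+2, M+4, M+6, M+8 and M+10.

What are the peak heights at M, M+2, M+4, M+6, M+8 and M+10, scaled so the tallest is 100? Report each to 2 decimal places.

Each Ri atom is independently Ri-157 (p = 0.808) or Ri-159 (q = 0.192); the cluster is the binomial expansion (p + q)^5.
P(M) = 0.808^5 = 0.344395
P(M+2) = 5 × 0.808^4 × 0.192^1 = 0.409182
P(M+4) = 10 × 0.808^3 × 0.192^2 = 0.194463
P(M+6) = 10 × 0.808^2 × 0.192^3 = 0.046209
P(M+8) = 5 × 0.808^1 × 0.192^4 = 0.005490
P(M+10) = 0.192^5 = 0.000261
The M+2 peak is largest (0.409182); scaling to 100 gives 84.17 : 100.00 : 47.52 : 11.29 : 1.34 : 0.06.

84.17 : 100.00 : 47.52 : 11.29 : 1.34 : 0.06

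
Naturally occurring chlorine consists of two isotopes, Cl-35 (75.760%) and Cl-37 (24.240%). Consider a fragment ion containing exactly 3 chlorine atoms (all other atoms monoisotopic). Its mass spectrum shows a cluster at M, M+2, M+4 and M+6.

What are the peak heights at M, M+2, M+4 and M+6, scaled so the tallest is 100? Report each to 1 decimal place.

100.0 : 96.0 : 30.7 : 3.3

The 3 Cl atoms are independent, so intensities follow the terms of (0.75760 + 0.24240)^3.
P(M) = 0.75760^3 = 0.434830
P(M+2) = 3 × 0.75760^2 × 0.24240^1 = 0.417382
P(M+4) = 3 × 0.75760^1 × 0.24240^2 = 0.133545
P(M+6) = 0.24240^3 = 0.014243
The M peak is largest (0.434830); scaling to 100 gives 100.0 : 96.0 : 30.7 : 3.3.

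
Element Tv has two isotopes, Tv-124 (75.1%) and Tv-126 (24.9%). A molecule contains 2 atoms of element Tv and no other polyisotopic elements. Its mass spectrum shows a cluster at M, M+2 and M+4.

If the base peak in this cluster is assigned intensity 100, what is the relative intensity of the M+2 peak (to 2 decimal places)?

66.31

Term probabilities: M 0.5640, M+2 0.3740, M+4 0.0620. Base peak = M.
P(M) = C(2,0) × 0.751^2 × 0.249^0 = 1 × 0.564001 × 1.0000 = 0.564001 (base)
P(M+2) = C(2,1) × 0.751^1 × 0.249^1 = 2 × 0.7510 × 0.2490 = 0.373998
Relative intensity = 0.373998 / 0.564001 × 100 = 66.31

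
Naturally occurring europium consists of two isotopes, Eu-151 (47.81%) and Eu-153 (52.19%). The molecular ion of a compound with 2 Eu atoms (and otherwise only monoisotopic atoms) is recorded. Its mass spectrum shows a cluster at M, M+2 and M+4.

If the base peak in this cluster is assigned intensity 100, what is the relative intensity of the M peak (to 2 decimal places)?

45.80

Binomial terms of (0.4781 + 0.5219)^2: M 0.2286, M+2 0.4990, M+4 0.2724 → M+2 is the base peak.
P(M+2) = C(2,1) × 0.4781^1 × 0.5219^1 = 2 × 0.4781 × 0.5219 = 0.499041 (base)
P(M) = C(2,0) × 0.4781^2 × 0.5219^0 = 1 × 0.22857961 × 1.0000 = 0.228580
Relative intensity = 0.228580 / 0.499041 × 100 = 45.80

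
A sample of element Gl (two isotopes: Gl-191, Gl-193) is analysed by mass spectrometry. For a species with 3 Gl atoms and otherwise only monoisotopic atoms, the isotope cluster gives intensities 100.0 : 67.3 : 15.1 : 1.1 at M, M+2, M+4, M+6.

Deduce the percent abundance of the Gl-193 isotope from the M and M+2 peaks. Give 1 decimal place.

Let p = fractional abundance of Gl-191. I(M+2)/I(M) = [C(3,1)·p^2·(1−p)] / p^3 = 3·(1−p)/p = 67.3/100.0 = 0.6730
(1−p)/p = 0.6730/3 = 0.2243  ⇒  p = 1/(1 + 0.2243) = 0.8168
Gl-191: 81.7%, Gl-193: 18.3%.

18.3%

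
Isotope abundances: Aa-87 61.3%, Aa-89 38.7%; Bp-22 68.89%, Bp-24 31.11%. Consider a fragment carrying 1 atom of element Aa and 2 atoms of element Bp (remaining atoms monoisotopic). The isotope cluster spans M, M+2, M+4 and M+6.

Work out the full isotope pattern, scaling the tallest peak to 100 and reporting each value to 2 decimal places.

Element Aa pattern (n=1): 0.6130 : 0.3870
Element Bp pattern (n=2): 0.47458321 : 0.42863358 : 0.09678321
Convolve the two distributions (both contribute in 2-u steps):
  M: 0.6130×0.47458321 = 0.290920
  M+2: 0.6130×0.42863358 + 0.3870×0.47458321 = 0.446416
  M+4: 0.6130×0.09678321 + 0.3870×0.42863358 = 0.225209
  M+6: 0.3870×0.09678321 = 0.037455
Scale to base peak (0.446416) = 100: 65.17 : 100.00 : 50.45 : 8.39

65.17 : 100.00 : 50.45 : 8.39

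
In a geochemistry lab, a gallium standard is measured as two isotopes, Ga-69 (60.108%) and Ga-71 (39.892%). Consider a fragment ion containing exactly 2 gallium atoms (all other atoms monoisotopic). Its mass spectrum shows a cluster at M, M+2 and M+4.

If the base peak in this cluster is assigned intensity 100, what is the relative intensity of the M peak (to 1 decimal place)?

(0.60108 + 0.39892)^2 gives M 0.3613, M+2 0.4796, M+4 0.1591; the largest is M+2.
P(M+2) = C(2,1) × 0.60108^1 × 0.39892^1 = 2 × 0.60108 × 0.39892 = 0.479566 (base)
P(M) = C(2,0) × 0.60108^2 × 0.39892^0 = 1 × 0.36129717 × 1.0000 = 0.361297
Relative intensity = 0.361297 / 0.479566 × 100 = 75.3

75.3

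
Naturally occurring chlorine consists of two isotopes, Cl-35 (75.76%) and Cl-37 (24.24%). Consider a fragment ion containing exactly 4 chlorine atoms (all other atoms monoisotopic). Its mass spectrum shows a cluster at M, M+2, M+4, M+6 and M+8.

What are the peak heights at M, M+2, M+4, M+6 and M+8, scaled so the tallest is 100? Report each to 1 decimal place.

78.1 : 100.0 : 48.0 : 10.2 : 0.8

The 4 Cl atoms are independent, so intensities follow the terms of (0.7576 + 0.2424)^4.
P(M) = 0.7576^4 = 0.329428
P(M+2) = 4 × 0.7576^3 × 0.2424^1 = 0.421612
P(M+4) = 6 × 0.7576^2 × 0.2424^2 = 0.202347
P(M+6) = 4 × 0.7576^1 × 0.2424^3 = 0.043162
P(M+8) = 0.2424^4 = 0.003452
The M+2 peak is largest (0.421612); scaling to 100 gives 78.1 : 100.0 : 48.0 : 10.2 : 0.8.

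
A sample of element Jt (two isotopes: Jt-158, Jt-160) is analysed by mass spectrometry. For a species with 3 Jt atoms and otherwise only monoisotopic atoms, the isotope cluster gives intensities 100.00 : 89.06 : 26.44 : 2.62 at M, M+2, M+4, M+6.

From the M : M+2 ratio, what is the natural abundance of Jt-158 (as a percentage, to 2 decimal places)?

Write p for the Jt-158 fraction. I(M+2)/I(M) = [C(3,1)·p^2·(1−p)] / p^3 = 3·(1−p)/p = 89.06/100.00 = 0.8906
(1−p)/p = 0.8906/3 = 0.2969  ⇒  p = 1/(1 + 0.2969) = 0.7711
Jt-158: 77.11%, Jt-160: 22.89%.

77.11%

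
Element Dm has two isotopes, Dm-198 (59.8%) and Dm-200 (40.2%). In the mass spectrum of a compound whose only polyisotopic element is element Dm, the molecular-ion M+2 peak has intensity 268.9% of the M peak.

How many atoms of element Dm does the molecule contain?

The M+2/M ratio from n Dm atoms is n · q/p = n · 0.402/0.598.
n = 2.689 × 0.598/0.402 = 4.00 ≈ 4

4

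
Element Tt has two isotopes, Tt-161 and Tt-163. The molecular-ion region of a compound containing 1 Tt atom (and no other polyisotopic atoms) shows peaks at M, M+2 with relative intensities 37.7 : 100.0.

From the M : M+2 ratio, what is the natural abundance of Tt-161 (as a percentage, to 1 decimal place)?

27.4%

Let p = fractional abundance of Tt-161. I(M+2)/I(M) = [C(1,1)·p^0·(1−p)] / p^1 = 1·(1−p)/p = 100.0/37.7 = 2.6525
(1−p)/p = 2.6525/1 = 2.6525  ⇒  p = 1/(1 + 2.6525) = 0.2738
Tt-161: 27.4%, Tt-163: 72.6%.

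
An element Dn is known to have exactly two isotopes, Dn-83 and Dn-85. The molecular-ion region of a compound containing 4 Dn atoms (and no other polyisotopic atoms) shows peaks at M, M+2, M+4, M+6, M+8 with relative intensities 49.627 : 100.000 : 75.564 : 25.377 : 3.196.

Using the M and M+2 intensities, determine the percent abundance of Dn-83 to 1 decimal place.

66.5%

If p is the fraction of Dn that is Dn-83, then I(M+2)/I(M) = [C(4,1)·p^3·(1−p)] / p^4 = 4·(1−p)/p = 100.000/49.627 = 2.0150
(1−p)/p = 2.0150/4 = 0.5038  ⇒  p = 1/(1 + 0.5038) = 0.6650
Dn-83: 66.5%, Dn-85: 33.5%.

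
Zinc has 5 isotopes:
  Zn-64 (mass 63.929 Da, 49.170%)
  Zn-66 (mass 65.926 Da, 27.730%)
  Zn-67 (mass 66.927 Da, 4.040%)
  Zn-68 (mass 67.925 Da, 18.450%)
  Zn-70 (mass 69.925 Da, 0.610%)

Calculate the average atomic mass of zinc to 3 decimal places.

65.378 Da

The abundance-weighted mean is 0.49170 × 63.929 + 0.27730 × 65.926 + 0.04040 × 66.927 + 0.18450 × 67.925 + 0.00610 × 69.925
= 31.4339 + 18.2813 + 2.7039 + 12.5322 + 0.4265 = 65.3778 Da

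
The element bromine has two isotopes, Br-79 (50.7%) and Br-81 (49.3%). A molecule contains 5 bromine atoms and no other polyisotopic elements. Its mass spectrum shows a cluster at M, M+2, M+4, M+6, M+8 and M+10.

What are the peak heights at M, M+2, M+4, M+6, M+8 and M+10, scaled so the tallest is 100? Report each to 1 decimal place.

The 5 Br atoms are independent, so intensities follow the terms of (0.507 + 0.493)^5.
P(M) = 0.507^5 = 0.033500
P(M+2) = 5 × 0.507^4 × 0.493^1 = 0.162873
P(M+4) = 10 × 0.507^3 × 0.493^2 = 0.316751
P(M+6) = 10 × 0.507^2 × 0.493^3 = 0.308004
P(M+8) = 5 × 0.507^1 × 0.493^4 = 0.149750
P(M+10) = 0.493^5 = 0.029123
The M+4 peak is largest (0.316751); scaling to 100 gives 10.6 : 51.4 : 100.0 : 97.2 : 47.3 : 9.2.

10.6 : 51.4 : 100.0 : 97.2 : 47.3 : 9.2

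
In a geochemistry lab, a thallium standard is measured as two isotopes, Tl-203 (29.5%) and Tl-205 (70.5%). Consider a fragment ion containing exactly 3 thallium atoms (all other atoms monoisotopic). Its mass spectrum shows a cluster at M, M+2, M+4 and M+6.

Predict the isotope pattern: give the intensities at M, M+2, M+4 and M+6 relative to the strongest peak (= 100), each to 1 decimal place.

The 3 Tl atoms are independent, so intensities follow the terms of (0.295 + 0.705)^3.
P(M) = 0.295^3 = 0.025672
P(M+2) = 3 × 0.295^2 × 0.705^1 = 0.184058
P(M+4) = 3 × 0.295^1 × 0.705^2 = 0.439867
P(M+6) = 0.705^3 = 0.350403
The M+4 peak is largest (0.439867); scaling to 100 gives 5.8 : 41.8 : 100.0 : 79.7.

5.8 : 41.8 : 100.0 : 79.7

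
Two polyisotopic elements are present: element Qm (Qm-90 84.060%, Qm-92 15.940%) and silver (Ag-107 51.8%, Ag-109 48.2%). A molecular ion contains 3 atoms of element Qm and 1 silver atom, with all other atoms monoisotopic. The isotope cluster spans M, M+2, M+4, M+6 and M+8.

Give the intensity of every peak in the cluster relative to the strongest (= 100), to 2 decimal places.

Element Qm pattern (n=3): 0.59397499 : 0.33790012 : 0.0640748 : 0.00405009
Silver pattern (n=1): 0.5180 : 0.4820
Convolve the two distributions (both contribute in 2-u steps):
  M: 0.59397499×0.5180 = 0.307679
  M+2: 0.59397499×0.4820 + 0.33790012×0.5180 = 0.461328
  M+4: 0.33790012×0.4820 + 0.0640748×0.5180 = 0.196059
  M+6: 0.0640748×0.4820 + 0.00405009×0.5180 = 0.032982
  M+8: 0.00405009×0.4820 = 0.001952
Scale to base peak (0.461328) = 100: 66.69 : 100.00 : 42.50 : 7.15 : 0.42

66.69 : 100.00 : 42.50 : 7.15 : 0.42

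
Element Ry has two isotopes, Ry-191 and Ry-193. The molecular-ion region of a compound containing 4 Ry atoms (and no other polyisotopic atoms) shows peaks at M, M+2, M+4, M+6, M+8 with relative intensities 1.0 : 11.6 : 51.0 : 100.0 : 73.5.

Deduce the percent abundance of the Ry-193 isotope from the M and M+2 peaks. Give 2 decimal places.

74.36%

Let p = fractional abundance of Ry-191. I(M+2)/I(M) = [C(4,1)·p^3·(1−p)] / p^4 = 4·(1−p)/p = 11.6/1.0 = 11.6000
(1−p)/p = 11.6000/4 = 2.9000  ⇒  p = 1/(1 + 2.9000) = 0.2564
Ry-191: 25.64%, Ry-193: 74.36%.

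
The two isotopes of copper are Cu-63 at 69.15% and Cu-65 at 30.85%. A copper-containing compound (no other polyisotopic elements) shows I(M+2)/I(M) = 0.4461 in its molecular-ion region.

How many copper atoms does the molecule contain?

The M+2/M ratio from n Cu atoms is n · q/p = n · 0.3085/0.6915.
n = 0.4461 × 0.6915/0.3085 = 1.00 ≈ 1

1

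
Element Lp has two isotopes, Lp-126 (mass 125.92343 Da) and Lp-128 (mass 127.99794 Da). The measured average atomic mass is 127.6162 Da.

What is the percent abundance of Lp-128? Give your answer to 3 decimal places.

81.599%

Let x be the fractional abundance of Lp-126; then Lp-128 has abundance 1 − x.
125.92343·x + 127.99794·(1 − x) = 127.6162
(125.92343 − 127.99794)·x = 127.6162 − 127.99794
x = -0.38174 / -2.07451 = 0.18401 → 18.401% Lp-126, 81.599% Lp-128.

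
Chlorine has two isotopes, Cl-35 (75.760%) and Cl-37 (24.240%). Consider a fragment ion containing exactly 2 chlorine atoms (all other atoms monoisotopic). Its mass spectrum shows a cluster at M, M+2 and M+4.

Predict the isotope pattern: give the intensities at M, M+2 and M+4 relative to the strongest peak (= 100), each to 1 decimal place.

100.0 : 64.0 : 10.2

The 2 Cl atoms are independent, so intensities follow the terms of (0.75760 + 0.24240)^2.
P(M) = 0.75760^2 = 0.573958
P(M+2) = 2 × 0.75760^1 × 0.24240^1 = 0.367284
P(M+4) = 0.24240^2 = 0.058758
The M peak is largest (0.573958); scaling to 100 gives 100.0 : 64.0 : 10.2.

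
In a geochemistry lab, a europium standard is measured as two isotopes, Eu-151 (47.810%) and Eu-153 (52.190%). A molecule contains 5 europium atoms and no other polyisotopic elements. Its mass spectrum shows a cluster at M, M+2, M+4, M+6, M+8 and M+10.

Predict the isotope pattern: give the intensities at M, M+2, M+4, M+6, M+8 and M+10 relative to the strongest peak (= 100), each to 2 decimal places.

Each Eu atom is independently Eu-151 (p = 0.47810) or Eu-153 (q = 0.52190); the cluster is the binomial expansion (p + q)^5.
P(M) = 0.47810^5 = 0.024980
P(M+2) = 5 × 0.47810^4 × 0.52190^1 = 0.136343
P(M+4) = 10 × 0.47810^3 × 0.52190^2 = 0.297667
P(M+6) = 10 × 0.47810^2 × 0.52190^3 = 0.324937
P(M+8) = 5 × 0.47810^1 × 0.52190^4 = 0.177353
P(M+10) = 0.52190^5 = 0.038720
The M+6 peak is largest (0.324937); scaling to 100 gives 7.69 : 41.96 : 91.61 : 100.00 : 54.58 : 11.92.

7.69 : 41.96 : 91.61 : 100.00 : 54.58 : 11.92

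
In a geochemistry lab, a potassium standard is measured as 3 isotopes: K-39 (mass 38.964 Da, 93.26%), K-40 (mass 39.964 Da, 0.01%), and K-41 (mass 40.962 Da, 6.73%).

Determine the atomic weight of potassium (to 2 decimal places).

39.10 Da

Ar = Σ fᵢ·mᵢ = 0.9326 × 38.964 + 0.0001 × 39.964 + 0.0673 × 40.962
= 36.3378 + 0.0040 + 2.7567 = 39.0985 Da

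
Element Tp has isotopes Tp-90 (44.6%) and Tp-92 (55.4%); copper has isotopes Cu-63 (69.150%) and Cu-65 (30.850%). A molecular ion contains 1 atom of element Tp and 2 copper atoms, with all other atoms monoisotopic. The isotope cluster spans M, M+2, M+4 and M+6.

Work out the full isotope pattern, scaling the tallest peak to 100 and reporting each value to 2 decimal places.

46.85 : 100.00 : 61.25 : 11.58

Element Tp pattern (n=1): 0.4460 : 0.5540
Copper pattern (n=2): 0.47817225 : 0.4266555 : 0.09517225
Convolve the two distributions (both contribute in 2-u steps):
  M: 0.4460×0.47817225 = 0.213265
  M+2: 0.4460×0.4266555 + 0.5540×0.47817225 = 0.455196
  M+4: 0.4460×0.09517225 + 0.5540×0.4266555 = 0.278814
  M+6: 0.5540×0.09517225 = 0.052725
Scale to base peak (0.455196) = 100: 46.85 : 100.00 : 61.25 : 11.58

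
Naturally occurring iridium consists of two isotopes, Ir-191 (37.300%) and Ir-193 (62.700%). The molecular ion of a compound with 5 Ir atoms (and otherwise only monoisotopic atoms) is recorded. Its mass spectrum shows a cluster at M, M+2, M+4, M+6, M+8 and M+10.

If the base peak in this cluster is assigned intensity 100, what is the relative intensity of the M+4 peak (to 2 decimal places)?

(0.37300 + 0.62700)^5 gives M 0.0072, M+2 0.0607, M+4 0.2040, M+6 0.3429, M+8 0.2882, M+10 0.0969; the largest is M+6.
P(M+6) = C(5,3) × 0.37300^2 × 0.62700^3 = 10 × 0.139129 × 0.24649188 = 0.342942 (base)
P(M+4) = C(5,2) × 0.37300^3 × 0.62700^2 = 10 × 0.05189512 × 0.393129 = 0.204015
Relative intensity = 0.204015 / 0.342942 × 100 = 59.49

59.49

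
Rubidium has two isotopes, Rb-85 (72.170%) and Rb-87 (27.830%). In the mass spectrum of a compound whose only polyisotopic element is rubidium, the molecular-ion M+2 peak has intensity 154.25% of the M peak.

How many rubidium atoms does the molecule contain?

With n Rb atoms, P(M+2)/P(M) = C(n,1)·p^(n−1)q / p^n = n·q/p = n · 0.27830/0.72170.
n = 1.5425 × 0.72170/0.27830 = 4.00 ≈ 4

4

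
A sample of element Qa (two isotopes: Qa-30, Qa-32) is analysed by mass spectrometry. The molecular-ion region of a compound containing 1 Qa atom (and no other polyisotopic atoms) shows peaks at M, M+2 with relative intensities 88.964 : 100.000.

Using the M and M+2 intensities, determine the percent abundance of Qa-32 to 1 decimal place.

Let p = fractional abundance of Qa-30. I(M+2)/I(M) = [C(1,1)·p^0·(1−p)] / p^1 = 1·(1−p)/p = 100.000/88.964 = 1.1241
(1−p)/p = 1.1241/1 = 1.1241  ⇒  p = 1/(1 + 1.1241) = 0.4708
Qa-30: 47.1%, Qa-32: 52.9%.

52.9%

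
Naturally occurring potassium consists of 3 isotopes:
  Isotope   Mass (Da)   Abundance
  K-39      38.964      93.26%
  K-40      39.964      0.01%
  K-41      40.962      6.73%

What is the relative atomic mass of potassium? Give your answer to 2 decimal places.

39.10 Da

Weight each isotope mass by its fractional abundance: 0.9326 × 38.964 + 0.0001 × 39.964 + 0.0673 × 40.962
= 36.3378 + 0.0040 + 2.7567 = 39.0985 Da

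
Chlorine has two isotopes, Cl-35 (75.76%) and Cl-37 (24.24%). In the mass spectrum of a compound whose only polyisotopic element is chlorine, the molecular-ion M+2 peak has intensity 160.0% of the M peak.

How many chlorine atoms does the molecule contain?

The M+2/M ratio from n Cl atoms is n · q/p = n · 0.2424/0.7576.
n = 1.600 × 0.7576/0.2424 = 5.00 ≈ 5

5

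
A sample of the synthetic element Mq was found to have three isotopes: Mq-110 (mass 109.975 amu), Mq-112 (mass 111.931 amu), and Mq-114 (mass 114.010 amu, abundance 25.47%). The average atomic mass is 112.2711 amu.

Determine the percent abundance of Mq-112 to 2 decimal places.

Let x and y be the fractions of Mq-110 and Mq-112. Then x + y = 1 − 0.2547 = 0.7453 and 109.975x + 111.931y = 112.2711 − 0.2547×114.010 = 83.232753.
Substituting: 109.975x + 111.931(0.7453 − x) = 83.232753
(109.975 − 111.931)x = -0.1894213  ⇒  x = 0.09684, y = 0.64846
Mq-110: 9.68%, Mq-112: 64.85%.

64.85%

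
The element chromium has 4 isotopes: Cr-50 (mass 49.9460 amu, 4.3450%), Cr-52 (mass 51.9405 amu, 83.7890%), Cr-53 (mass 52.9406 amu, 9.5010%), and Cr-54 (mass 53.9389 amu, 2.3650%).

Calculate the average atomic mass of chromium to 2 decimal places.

Weight each isotope mass by its fractional abundance: 0.043450 × 49.9460 + 0.837890 × 51.9405 + 0.095010 × 52.9406 + 0.023650 × 53.9389
= 2.17015 + 43.52043 + 5.02989 + 1.27565 = 51.99612 amu

52.00 amu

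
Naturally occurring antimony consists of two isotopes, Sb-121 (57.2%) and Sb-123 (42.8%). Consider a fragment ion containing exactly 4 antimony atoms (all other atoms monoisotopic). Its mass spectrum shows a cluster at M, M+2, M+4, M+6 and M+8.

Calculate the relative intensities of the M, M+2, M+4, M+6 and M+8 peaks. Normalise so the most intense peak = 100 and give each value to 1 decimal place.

29.8 : 89.1 : 100.0 : 49.9 : 9.3

Each Sb atom is independently Sb-121 (p = 0.572) or Sb-123 (q = 0.428); the cluster is the binomial expansion (p + q)^4.
P(M) = 0.572^4 = 0.107049
P(M+2) = 4 × 0.572^3 × 0.428^1 = 0.320400
P(M+4) = 6 × 0.572^2 × 0.428^2 = 0.359609
P(M+6) = 4 × 0.572^1 × 0.428^3 = 0.179385
P(M+8) = 0.428^4 = 0.033556
The M+4 peak is largest (0.359609); scaling to 100 gives 29.8 : 89.1 : 100.0 : 49.9 : 9.3.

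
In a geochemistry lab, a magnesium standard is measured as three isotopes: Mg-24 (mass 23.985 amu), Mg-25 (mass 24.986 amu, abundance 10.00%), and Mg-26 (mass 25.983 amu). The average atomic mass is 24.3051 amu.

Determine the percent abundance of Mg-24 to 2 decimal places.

The remaining 90.00% is split between Mg-24 (fraction x) and Mg-26 (fraction 0.9000 − x).
Substituting: 23.985x + 25.983(0.9000 − x) = 21.8065
(23.985 − 25.983)x = -1.5782  ⇒  x = 0.78989, y = 0.11011
Mg-24: 78.99%, Mg-26: 11.01%.

78.99%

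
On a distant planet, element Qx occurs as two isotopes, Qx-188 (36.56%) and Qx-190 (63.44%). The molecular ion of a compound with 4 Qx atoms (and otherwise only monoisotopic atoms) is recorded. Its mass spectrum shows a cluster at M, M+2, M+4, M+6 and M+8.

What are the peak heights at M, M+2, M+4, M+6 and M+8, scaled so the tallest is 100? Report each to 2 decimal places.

4.78 : 33.21 : 86.44 : 100.00 : 43.38

The 4 Qx atoms are independent, so intensities follow the terms of (0.3656 + 0.6344)^4.
P(M) = 0.3656^4 = 0.017866
P(M+2) = 4 × 0.3656^3 × 0.6344^1 = 0.124006
P(M+4) = 6 × 0.3656^2 × 0.6344^2 = 0.322768
P(M+6) = 4 × 0.3656^1 × 0.6344^3 = 0.373384
P(M+8) = 0.6344^4 = 0.161977
The M+6 peak is largest (0.373384); scaling to 100 gives 4.78 : 33.21 : 86.44 : 100.00 : 43.38.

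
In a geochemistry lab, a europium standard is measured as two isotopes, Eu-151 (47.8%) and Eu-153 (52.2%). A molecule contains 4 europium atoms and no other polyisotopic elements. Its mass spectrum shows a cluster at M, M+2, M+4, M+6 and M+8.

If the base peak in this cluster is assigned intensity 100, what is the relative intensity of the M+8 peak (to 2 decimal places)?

Binomial terms of (0.478 + 0.522)^4: M 0.0522, M+2 0.2280, M+4 0.3735, M+6 0.2720, M+8 0.0742 → M+4 is the base peak.
P(M+4) = C(4,2) × 0.478^2 × 0.522^2 = 6 × 0.228484 × 0.272484 = 0.373549 (base)
P(M+8) = C(4,4) × 0.478^0 × 0.522^4 = 1 × 1.0000 × 0.07424753 = 0.074248
Relative intensity = 0.074248 / 0.373549 × 100 = 19.88

19.88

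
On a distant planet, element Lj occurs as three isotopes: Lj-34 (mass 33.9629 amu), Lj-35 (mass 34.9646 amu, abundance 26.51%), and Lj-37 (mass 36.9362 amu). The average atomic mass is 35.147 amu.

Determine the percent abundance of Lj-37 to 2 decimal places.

30.89%

Let x and y be the fractions of Lj-34 and Lj-37. Then x + y = 1 − 0.2651 = 0.7349 and 33.9629x + 36.9362y = 35.147 − 0.2651×34.9646 = 25.87788454.
Substituting: 33.9629x + 36.9362(0.7349 − x) = 25.87788454
(33.9629 − 36.9362)x = -1.26652884  ⇒  x = 0.42597, y = 0.30893
Lj-34: 42.60%, Lj-37: 30.89%.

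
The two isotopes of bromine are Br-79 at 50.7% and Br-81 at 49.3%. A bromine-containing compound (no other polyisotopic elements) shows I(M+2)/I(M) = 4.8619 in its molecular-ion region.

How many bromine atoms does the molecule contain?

5

With n Br atoms, P(M+2)/P(M) = C(n,1)·p^(n−1)q / p^n = n·q/p = n · 0.493/0.507.
n = 4.8619 × 0.507/0.493 = 5.00 ≈ 5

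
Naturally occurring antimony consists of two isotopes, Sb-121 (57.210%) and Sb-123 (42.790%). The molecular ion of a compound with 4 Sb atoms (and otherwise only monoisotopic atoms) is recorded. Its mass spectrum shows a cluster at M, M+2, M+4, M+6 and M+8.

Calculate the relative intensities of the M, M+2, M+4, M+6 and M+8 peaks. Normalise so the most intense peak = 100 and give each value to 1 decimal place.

Each Sb atom is independently Sb-121 (p = 0.57210) or Sb-123 (q = 0.42790); the cluster is the binomial expansion (p + q)^4.
P(M) = 0.57210^4 = 0.107124
P(M+2) = 4 × 0.57210^3 × 0.42790^1 = 0.320493
P(M+4) = 6 × 0.57210^2 × 0.42790^2 = 0.359567
P(M+6) = 4 × 0.57210^1 × 0.42790^3 = 0.179291
P(M+8) = 0.42790^4 = 0.033525
The M+4 peak is largest (0.359567); scaling to 100 gives 29.8 : 89.1 : 100.0 : 49.9 : 9.3.

29.8 : 89.1 : 100.0 : 49.9 : 9.3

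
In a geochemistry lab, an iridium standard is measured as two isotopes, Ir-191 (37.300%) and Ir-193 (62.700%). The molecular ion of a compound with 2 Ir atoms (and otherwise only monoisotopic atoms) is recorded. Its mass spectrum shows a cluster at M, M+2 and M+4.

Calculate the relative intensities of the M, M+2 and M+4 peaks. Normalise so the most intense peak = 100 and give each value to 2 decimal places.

29.74 : 100.00 : 84.05

Each Ir atom is independently Ir-191 (p = 0.37300) or Ir-193 (q = 0.62700); the cluster is the binomial expansion (p + q)^2.
P(M) = 0.37300^2 = 0.139129
P(M+2) = 2 × 0.37300^1 × 0.62700^1 = 0.467742
P(M+4) = 0.62700^2 = 0.393129
The M+2 peak is largest (0.467742); scaling to 100 gives 29.74 : 100.00 : 84.05.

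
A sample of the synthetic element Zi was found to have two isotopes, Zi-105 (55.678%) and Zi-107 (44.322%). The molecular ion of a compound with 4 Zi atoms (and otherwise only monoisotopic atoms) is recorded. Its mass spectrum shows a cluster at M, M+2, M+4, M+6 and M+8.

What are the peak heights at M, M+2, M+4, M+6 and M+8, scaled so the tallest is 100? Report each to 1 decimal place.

Expanding (0.55678 + 0.44322)^4:
P(M) = 0.55678^4 = 0.096102
P(M+2) = 4 × 0.55678^3 × 0.44322^1 = 0.306006
P(M+4) = 6 × 0.55678^2 × 0.44322^2 = 0.365390
P(M+6) = 4 × 0.55678^1 × 0.44322^3 = 0.193911
P(M+8) = 0.44322^4 = 0.038590
The M+4 peak is largest (0.365390); scaling to 100 gives 26.3 : 83.7 : 100.0 : 53.1 : 10.6.

26.3 : 83.7 : 100.0 : 53.1 : 10.6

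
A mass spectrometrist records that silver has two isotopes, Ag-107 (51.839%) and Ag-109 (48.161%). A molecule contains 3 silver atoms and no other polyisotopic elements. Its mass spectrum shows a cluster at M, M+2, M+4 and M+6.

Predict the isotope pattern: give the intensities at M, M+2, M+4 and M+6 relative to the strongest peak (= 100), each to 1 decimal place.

The 3 Ag atoms are independent, so intensities follow the terms of (0.51839 + 0.48161)^3.
P(M) = 0.51839^3 = 0.139306
P(M+2) = 3 × 0.51839^2 × 0.48161^1 = 0.388267
P(M+4) = 3 × 0.51839^1 × 0.48161^2 = 0.360719
P(M+6) = 0.48161^3 = 0.111709
The M+2 peak is largest (0.388267); scaling to 100 gives 35.9 : 100.0 : 92.9 : 28.8.

35.9 : 100.0 : 92.9 : 28.8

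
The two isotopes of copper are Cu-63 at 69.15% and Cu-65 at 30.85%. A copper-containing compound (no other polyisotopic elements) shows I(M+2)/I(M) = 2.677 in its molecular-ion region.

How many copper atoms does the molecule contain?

The M+2/M ratio from n Cu atoms is n · q/p = n · 0.3085/0.6915.
n = 2.677 × 0.6915/0.3085 = 6.00 ≈ 6

6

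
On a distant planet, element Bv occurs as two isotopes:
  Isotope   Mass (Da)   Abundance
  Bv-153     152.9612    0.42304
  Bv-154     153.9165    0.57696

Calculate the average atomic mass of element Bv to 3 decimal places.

Ar = Σ fᵢ·mᵢ = 0.42304 × 152.9612 + 0.57696 × 153.9165
= 64.70871 + 88.80366 = 153.51237 Da

153.512 Da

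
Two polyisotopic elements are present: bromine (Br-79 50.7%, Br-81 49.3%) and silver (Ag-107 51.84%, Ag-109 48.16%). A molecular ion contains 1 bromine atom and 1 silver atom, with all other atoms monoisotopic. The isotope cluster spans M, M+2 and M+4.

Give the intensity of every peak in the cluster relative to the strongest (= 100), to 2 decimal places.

Bromine pattern (n=1): 0.5070 : 0.4930
Silver pattern (n=1): 0.5184 : 0.4816
Convolve the two distributions (both contribute in 2-u steps):
  M: 0.5070×0.5184 = 0.262829
  M+2: 0.5070×0.4816 + 0.4930×0.5184 = 0.499742
  M+4: 0.4930×0.4816 = 0.237429
Scale to base peak (0.499742) = 100: 52.59 : 100.00 : 47.51

52.59 : 100.00 : 47.51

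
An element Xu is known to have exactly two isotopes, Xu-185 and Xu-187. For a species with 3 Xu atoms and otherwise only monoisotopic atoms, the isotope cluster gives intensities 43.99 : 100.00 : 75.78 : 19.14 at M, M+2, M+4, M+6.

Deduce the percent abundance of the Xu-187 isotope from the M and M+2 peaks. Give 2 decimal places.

43.11%

If p is the fraction of Xu that is Xu-185, then I(M+2)/I(M) = [C(3,1)·p^2·(1−p)] / p^3 = 3·(1−p)/p = 100.00/43.99 = 2.2732
(1−p)/p = 2.2732/3 = 0.7577  ⇒  p = 1/(1 + 0.7577) = 0.5689
Xu-185: 56.89%, Xu-187: 43.11%.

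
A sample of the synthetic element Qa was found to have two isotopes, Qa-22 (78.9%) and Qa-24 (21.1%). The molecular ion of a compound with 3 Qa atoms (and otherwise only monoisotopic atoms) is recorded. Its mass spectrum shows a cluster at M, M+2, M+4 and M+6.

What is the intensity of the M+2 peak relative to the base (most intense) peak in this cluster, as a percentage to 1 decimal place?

80.2%

Term probabilities: M 0.4912, M+2 0.3941, M+4 0.1054, M+6 0.0094. Base peak = M.
P(M) = C(3,0) × 0.789^3 × 0.211^0 = 1 × 0.49116907 × 1.0000 = 0.491169 (base)
P(M+2) = C(3,1) × 0.789^2 × 0.211^1 = 3 × 0.622521 × 0.2110 = 0.394056
Relative intensity = 0.394056 / 0.491169 × 100 = 80.2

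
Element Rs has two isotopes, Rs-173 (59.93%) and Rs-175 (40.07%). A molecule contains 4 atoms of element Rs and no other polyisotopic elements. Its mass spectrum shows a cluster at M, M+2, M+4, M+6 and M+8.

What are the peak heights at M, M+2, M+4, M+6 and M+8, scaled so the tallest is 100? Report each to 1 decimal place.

37.3 : 99.7 : 100.0 : 44.6 : 7.5

Each Rs atom is independently Rs-173 (p = 0.5993) or Rs-175 (q = 0.4007); the cluster is the binomial expansion (p + q)^4.
P(M) = 0.5993^4 = 0.128996
P(M+2) = 4 × 0.5993^3 × 0.4007^1 = 0.344994
P(M+4) = 6 × 0.5993^2 × 0.4007^2 = 0.346002
P(M+6) = 4 × 0.5993^1 × 0.4007^3 = 0.154228
P(M+8) = 0.4007^4 = 0.025780
The M+4 peak is largest (0.346002); scaling to 100 gives 37.3 : 99.7 : 100.0 : 44.6 : 7.5.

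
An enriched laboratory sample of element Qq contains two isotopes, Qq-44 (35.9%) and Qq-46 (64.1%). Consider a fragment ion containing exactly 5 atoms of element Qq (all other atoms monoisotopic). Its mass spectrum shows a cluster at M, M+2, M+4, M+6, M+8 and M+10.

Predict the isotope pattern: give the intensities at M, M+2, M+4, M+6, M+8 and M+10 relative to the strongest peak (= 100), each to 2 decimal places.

1.76 : 15.68 : 56.01 : 100.00 : 89.28 : 31.88

Each Qq atom is independently Qq-44 (p = 0.359) or Qq-46 (q = 0.641); the cluster is the binomial expansion (p + q)^5.
P(M) = 0.359^5 = 0.005963
P(M+2) = 5 × 0.359^4 × 0.641^1 = 0.053236
P(M+4) = 10 × 0.359^3 × 0.641^2 = 0.190108
P(M+6) = 10 × 0.359^2 × 0.641^3 = 0.339440
P(M+8) = 5 × 0.359^1 × 0.641^4 = 0.303038
P(M+10) = 0.641^5 = 0.108216
The M+6 peak is largest (0.339440); scaling to 100 gives 1.76 : 15.68 : 56.01 : 100.00 : 89.28 : 31.88.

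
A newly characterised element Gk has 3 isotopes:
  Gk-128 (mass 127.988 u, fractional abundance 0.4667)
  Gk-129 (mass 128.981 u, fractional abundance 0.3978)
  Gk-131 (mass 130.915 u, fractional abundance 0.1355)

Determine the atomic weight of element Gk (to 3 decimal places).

The abundance-weighted mean is 0.4667 × 127.988 + 0.3978 × 128.981 + 0.1355 × 130.915
= 59.7320 + 51.3086 + 17.7390 = 128.7796 u

128.780 u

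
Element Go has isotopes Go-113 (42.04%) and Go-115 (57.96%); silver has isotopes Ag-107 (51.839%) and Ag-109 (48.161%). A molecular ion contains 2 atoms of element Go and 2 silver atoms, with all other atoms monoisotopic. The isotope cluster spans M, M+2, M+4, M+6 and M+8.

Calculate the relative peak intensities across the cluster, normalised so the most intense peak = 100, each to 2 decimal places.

12.68 : 58.52 : 100.00 : 74.95 : 20.80

Element Go pattern (n=2): 0.17673616 : 0.48732768 : 0.33593616
Silver pattern (n=2): 0.26872819 : 0.49932362 : 0.23194819
Convolve the two distributions (both contribute in 2-u steps):
  M: 0.17673616×0.26872819 = 0.047494
  M+2: 0.17673616×0.49932362 + 0.48732768×0.26872819 = 0.219207
  M+4: 0.17673616×0.23194819 + 0.48732768×0.49932362 + 0.33593616×0.26872819 = 0.374603
  M+6: 0.48732768×0.23194819 + 0.33593616×0.49932362 = 0.280776
  M+8: 0.33593616×0.23194819 = 0.077920
Scale to base peak (0.374603) = 100: 12.68 : 58.52 : 100.00 : 74.95 : 20.80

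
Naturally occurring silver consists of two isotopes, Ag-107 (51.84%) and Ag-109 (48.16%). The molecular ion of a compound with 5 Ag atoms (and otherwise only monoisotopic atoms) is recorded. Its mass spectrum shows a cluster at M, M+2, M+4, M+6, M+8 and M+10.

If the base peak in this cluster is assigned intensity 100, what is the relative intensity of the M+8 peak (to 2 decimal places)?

Term probabilities: M 0.0374, M+2 0.1739, M+4 0.3231, M+6 0.3002, M+8 0.1394, M+10 0.0259. Base peak = M+4.
P(M+4) = C(5,2) × 0.5184^3 × 0.4816^2 = 10 × 0.13931407 × 0.23193856 = 0.323123 (base)
P(M+8) = C(5,4) × 0.5184^1 × 0.4816^4 = 5 × 0.5184 × 0.0537955 = 0.139438
Relative intensity = 0.139438 / 0.323123 × 100 = 43.15

43.15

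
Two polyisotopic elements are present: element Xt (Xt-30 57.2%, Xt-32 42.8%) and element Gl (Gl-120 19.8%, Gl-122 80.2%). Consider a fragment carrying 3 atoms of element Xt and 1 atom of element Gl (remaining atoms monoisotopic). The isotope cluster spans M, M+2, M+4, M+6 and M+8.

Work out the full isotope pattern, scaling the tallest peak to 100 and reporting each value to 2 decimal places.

9.28 : 58.44 : 100.00 : 67.05 : 15.75

Element Xt pattern (n=3): 0.18714925 : 0.42010426 : 0.31434374 : 0.07840275
Element Gl pattern (n=1): 0.1980 : 0.8020
Convolve the two distributions (both contribute in 2-u steps):
  M: 0.18714925×0.1980 = 0.037056
  M+2: 0.18714925×0.8020 + 0.42010426×0.1980 = 0.233274
  M+4: 0.42010426×0.8020 + 0.31434374×0.1980 = 0.399164
  M+6: 0.31434374×0.8020 + 0.07840275×0.1980 = 0.267627
  M+8: 0.07840275×0.8020 = 0.062879
Scale to base peak (0.399164) = 100: 9.28 : 58.44 : 100.00 : 67.05 : 15.75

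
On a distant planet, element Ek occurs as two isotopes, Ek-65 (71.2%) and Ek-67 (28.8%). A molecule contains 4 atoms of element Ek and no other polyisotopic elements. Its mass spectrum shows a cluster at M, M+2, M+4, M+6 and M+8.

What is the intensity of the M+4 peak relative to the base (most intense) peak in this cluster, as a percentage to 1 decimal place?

(0.712 + 0.288)^4 gives M 0.2570, M+2 0.4158, M+4 0.2523, M+6 0.0680, M+8 0.0069; the largest is M+2.
P(M+2) = C(4,1) × 0.712^3 × 0.288^1 = 4 × 0.36094413 × 0.2880 = 0.415808 (base)
P(M+4) = C(4,2) × 0.712^2 × 0.288^2 = 6 × 0.506944 × 0.082944 = 0.252288
Relative intensity = 0.252288 / 0.415808 × 100 = 60.7

60.7%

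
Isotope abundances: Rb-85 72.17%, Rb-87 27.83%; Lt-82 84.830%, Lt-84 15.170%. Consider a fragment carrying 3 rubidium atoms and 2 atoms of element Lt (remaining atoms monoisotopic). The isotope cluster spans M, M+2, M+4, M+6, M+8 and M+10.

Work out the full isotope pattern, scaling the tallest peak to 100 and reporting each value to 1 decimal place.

Rubidium pattern (n=3): 0.37589809 : 0.43485841 : 0.16768892 : 0.02155458
Element Lt pattern (n=2): 0.71961289 : 0.25737422 : 0.02301289
Convolve the two distributions (both contribute in 2-u steps):
  M: 0.37589809×0.71961289 = 0.270501
  M+2: 0.37589809×0.25737422 + 0.43485841×0.71961289 = 0.409676
  M+4: 0.37589809×0.02301289 + 0.43485841×0.25737422 + 0.16768892×0.71961289 = 0.241243
  M+6: 0.43485841×0.02301289 + 0.16768892×0.25737422 + 0.02155458×0.71961289 = 0.068677
  M+8: 0.16768892×0.02301289 + 0.02155458×0.25737422 = 0.009407
  M+10: 0.02155458×0.02301289 = 0.000496
Scale to base peak (0.409676) = 100: 66.0 : 100.0 : 58.9 : 16.8 : 2.3 : 0.1

66.0 : 100.0 : 58.9 : 16.8 : 2.3 : 0.1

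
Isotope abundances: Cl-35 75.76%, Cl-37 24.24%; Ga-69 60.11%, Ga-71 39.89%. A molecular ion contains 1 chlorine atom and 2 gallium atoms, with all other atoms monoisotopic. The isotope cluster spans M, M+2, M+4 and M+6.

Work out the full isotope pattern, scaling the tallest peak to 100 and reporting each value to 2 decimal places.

60.71 : 100.00 : 52.52 : 8.55

Chlorine pattern (n=1): 0.7576 : 0.2424
Gallium pattern (n=2): 0.36132121 : 0.47955758 : 0.15912121
Convolve the two distributions (both contribute in 2-u steps):
  M: 0.7576×0.36132121 = 0.273737
  M+2: 0.7576×0.47955758 + 0.2424×0.36132121 = 0.450897
  M+4: 0.7576×0.15912121 + 0.2424×0.47955758 = 0.236795
  M+6: 0.2424×0.15912121 = 0.038571
Scale to base peak (0.450897) = 100: 60.71 : 100.00 : 52.52 : 8.55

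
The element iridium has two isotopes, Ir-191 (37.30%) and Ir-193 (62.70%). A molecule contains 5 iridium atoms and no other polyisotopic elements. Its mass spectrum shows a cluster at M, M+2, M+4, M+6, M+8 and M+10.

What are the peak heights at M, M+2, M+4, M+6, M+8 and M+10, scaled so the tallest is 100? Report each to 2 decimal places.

Expanding (0.3730 + 0.6270)^5:
P(M) = 0.3730^5 = 0.007220
P(M+2) = 5 × 0.3730^4 × 0.6270^1 = 0.060684
P(M+4) = 10 × 0.3730^3 × 0.6270^2 = 0.204015
P(M+6) = 10 × 0.3730^2 × 0.6270^3 = 0.342942
P(M+8) = 5 × 0.3730^1 × 0.6270^4 = 0.288237
P(M+10) = 0.6270^5 = 0.096903
The M+6 peak is largest (0.342942); scaling to 100 gives 2.11 : 17.70 : 59.49 : 100.00 : 84.05 : 28.26.

2.11 : 17.70 : 59.49 : 100.00 : 84.05 : 28.26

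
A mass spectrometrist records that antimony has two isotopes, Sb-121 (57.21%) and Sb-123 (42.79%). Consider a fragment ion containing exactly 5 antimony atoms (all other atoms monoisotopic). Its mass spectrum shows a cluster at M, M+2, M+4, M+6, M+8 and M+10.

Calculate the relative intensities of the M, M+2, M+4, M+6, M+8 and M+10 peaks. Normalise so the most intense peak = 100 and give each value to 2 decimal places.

Expanding (0.5721 + 0.4279)^5:
P(M) = 0.5721^5 = 0.061286
P(M+2) = 5 × 0.5721^4 × 0.4279^1 = 0.229192
P(M+4) = 10 × 0.5721^3 × 0.4279^2 = 0.342847
P(M+6) = 10 × 0.5721^2 × 0.4279^3 = 0.256431
P(M+8) = 5 × 0.5721^1 × 0.4279^4 = 0.095898
P(M+10) = 0.4279^5 = 0.014345
The M+4 peak is largest (0.342847); scaling to 100 gives 17.88 : 66.85 : 100.00 : 74.79 : 27.97 : 4.18.

17.88 : 66.85 : 100.00 : 74.79 : 27.97 : 4.18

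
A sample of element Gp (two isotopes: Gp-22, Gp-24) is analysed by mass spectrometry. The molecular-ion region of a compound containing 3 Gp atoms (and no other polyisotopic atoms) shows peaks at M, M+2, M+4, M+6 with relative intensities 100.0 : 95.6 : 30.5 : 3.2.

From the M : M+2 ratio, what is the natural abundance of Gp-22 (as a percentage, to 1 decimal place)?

Write p for the Gp-22 fraction. I(M+2)/I(M) = [C(3,1)·p^2·(1−p)] / p^3 = 3·(1−p)/p = 95.6/100.0 = 0.9560
(1−p)/p = 0.9560/3 = 0.3187  ⇒  p = 1/(1 + 0.3187) = 0.7583
Gp-22: 75.8%, Gp-24: 24.2%.

75.8%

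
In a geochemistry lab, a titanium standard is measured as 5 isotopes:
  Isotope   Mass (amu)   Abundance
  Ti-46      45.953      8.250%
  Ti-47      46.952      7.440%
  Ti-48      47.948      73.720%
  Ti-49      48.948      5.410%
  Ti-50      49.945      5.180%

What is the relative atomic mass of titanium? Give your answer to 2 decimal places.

47.87 amu

Weight each isotope mass by its fractional abundance: 0.08250 × 45.953 + 0.07440 × 46.952 + 0.73720 × 47.948 + 0.05410 × 48.948 + 0.05180 × 49.945
= 3.7911 + 3.4932 + 35.3473 + 2.6481 + 2.5872 = 47.8669 amu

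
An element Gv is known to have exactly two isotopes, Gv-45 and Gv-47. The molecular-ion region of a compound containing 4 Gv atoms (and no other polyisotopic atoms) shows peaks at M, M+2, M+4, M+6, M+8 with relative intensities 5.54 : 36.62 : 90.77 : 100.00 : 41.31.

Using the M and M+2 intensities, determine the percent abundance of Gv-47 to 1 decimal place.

62.3%

If p is the fraction of Gv that is Gv-45, then I(M+2)/I(M) = [C(4,1)·p^3·(1−p)] / p^4 = 4·(1−p)/p = 36.62/5.54 = 6.6101
(1−p)/p = 6.6101/4 = 1.6525  ⇒  p = 1/(1 + 1.6525) = 0.3770
Gv-45: 37.7%, Gv-47: 62.3%.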